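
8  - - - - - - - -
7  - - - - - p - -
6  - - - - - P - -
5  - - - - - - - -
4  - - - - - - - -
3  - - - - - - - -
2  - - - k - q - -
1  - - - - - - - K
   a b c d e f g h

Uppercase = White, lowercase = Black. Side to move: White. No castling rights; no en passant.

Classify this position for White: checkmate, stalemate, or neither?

White to move; white king on h1.
In check: no.
King squares — g1: attacked by Qf2; g2: attacked by Qf2; h2: attacked by Qf2.
Legal moves for White: none.
Not in check and no legal moves → stalemate.

stalemate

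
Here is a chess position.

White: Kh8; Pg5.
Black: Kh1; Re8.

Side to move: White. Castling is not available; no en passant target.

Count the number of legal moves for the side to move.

2

White to move; king on h8.
In check: yes, from the black rook on e8.
Legal moves: Kh7, Kg7.
Count: 2.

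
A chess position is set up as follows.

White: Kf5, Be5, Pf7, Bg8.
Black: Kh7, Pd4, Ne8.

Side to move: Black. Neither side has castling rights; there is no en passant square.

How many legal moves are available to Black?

1

Black to move; king on h7.
In check: yes, from the white bishop on g8.
Legal moves: Kh6.
Count: 1.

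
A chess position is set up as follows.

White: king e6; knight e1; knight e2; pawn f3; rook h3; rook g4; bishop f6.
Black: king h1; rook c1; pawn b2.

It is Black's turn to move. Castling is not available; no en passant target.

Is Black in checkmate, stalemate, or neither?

checkmate

Black to move; black king on h1.
In check: yes, from the white rook on h3.
King squares — g1: attacked by Ne2; g2: attacked by Ne1; h2: attacked by Rh3.
Legal moves for Black: none.
In check with no legal moves → checkmate.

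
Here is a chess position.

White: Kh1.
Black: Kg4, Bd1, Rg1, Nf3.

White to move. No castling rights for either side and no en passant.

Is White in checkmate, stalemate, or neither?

White to move; white king on h1.
In check: yes, from the black rook on g1.
King squares — g1: attacked by Nf3; g2: attacked by Rg1; h2: attacked by Nf3.
Legal moves for White: none.
In check with no legal moves → checkmate.

checkmate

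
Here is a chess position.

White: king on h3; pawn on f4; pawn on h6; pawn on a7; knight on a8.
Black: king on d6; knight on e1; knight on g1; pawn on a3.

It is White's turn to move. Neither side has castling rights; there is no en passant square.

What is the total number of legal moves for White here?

White to move; king on h3.
In check: yes, from the black knight on g1.
Legal moves: Kh4, Kg4, Kg3, Kh2.
Count: 4.

4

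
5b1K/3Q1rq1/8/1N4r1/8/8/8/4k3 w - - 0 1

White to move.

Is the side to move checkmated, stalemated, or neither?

checkmate

White to move; white king on h8.
In check: yes, from the black queen on g7.
King squares — g7: attacked by Rg5; h7: attacked by Qg7; g8: attacked by Qg7.
Legal moves for White: none.
In check with no legal moves → checkmate.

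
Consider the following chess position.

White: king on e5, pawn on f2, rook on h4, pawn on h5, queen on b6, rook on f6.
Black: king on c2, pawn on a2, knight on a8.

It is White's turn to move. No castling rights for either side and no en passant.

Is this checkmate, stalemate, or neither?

neither

White to move; white king on e5.
In check: no.
Legal moves for White include: Rf8, Rf7, Rh6, Rg6, Re6, Rd6, Rc6+, Rf5, Rff4, Rf3, Qd8, Qb8, Qc7+, Qb7, Qa7, Qe6, Qd6, Qc6+, ... (list truncated; more exist).
White has legal moves and is not in check → neither.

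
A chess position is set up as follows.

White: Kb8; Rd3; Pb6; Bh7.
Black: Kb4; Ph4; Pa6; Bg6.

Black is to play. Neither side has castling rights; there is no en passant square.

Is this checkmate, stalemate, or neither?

Black to move; black king on b4.
In check: no.
Legal moves for Black: Be8, Bxh7, Bf7, Bh5, Bf5, Be4, Bxd3, Kc5, Kb5, Ka5, Kc4, Ka4, a5, h3.
Black has 14 legal moves and is not in check → neither.

neither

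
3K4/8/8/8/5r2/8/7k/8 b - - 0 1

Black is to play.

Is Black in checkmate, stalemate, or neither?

neither

Black to move; black king on h2.
In check: no.
Legal moves for Black include: Rf8+, Rf7, Rf6, Rf5, Rh4, Rg4, Re4, Rd4+, Rc4, Rb4, Ra4, Rf3, Rf2, Rf1, Kh3, Kg3, Kg2, Kh1, ... (list truncated; more exist).
Black has legal moves and is not in check → neither.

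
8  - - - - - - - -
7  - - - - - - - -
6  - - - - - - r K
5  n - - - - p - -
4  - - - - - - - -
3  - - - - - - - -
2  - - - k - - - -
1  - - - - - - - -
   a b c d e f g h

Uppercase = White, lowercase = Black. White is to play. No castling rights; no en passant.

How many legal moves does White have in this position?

3

White to move; king on h6.
In check: yes, from the black rook on g6.
Legal moves: Kh7, Kxg6, Kh5.
Count: 3.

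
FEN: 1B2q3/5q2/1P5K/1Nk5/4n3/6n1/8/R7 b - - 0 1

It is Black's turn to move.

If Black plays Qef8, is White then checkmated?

yes

After Qef8: white king on h6; in check: yes, from the black queen on f8.
King squares — g5: attacked by Ne4; h5: attacked by Ng3; g6: attacked by Qf7; g7: attacked by Qf7; h7: attacked by Qf7.
White has no legal moves → checkmate.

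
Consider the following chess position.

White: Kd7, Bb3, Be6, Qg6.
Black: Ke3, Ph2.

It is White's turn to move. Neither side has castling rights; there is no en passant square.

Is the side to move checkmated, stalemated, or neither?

neither

White to move; white king on d7.
In check: no.
Legal moves for White include: Ke8, Kd8, Kc8, Ke7, Kc7, Kd6, Kc6, Qg8, Qe8, Qh7, Qg7, Qf7, Qh6+, Qf6, Qh5, Qg5+, Qf5, Qg4, ... (list truncated; more exist).
White has legal moves and is not in check → neither.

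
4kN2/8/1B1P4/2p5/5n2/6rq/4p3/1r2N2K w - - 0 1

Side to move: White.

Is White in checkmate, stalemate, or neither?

White to move; white king on h1.
In check: yes, from the black queen on h3.
King squares — g1: attacked by Rg3; g2: attacked by Rg3; h2: attacked by Qh3.
Legal moves for White: none.
In check with no legal moves → checkmate.

checkmate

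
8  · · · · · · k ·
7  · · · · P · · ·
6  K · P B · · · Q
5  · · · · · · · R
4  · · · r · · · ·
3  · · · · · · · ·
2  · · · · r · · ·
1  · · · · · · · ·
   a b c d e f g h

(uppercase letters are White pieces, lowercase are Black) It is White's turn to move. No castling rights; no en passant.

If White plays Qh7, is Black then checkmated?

After Qh7: black king on g8; in check: yes, from the white queen on h7.
King squares — f7: attacked by Qh7; g7: attacked by Qh7; h7: attacked by Rh5; f8: attacked by Pe7; h8: attacked by Qh7.
Black has no legal moves → checkmate.

yes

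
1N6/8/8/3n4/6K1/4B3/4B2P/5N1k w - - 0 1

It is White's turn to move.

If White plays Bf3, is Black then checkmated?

yes

After Bf3: black king on h1; in check: yes, from the white bishop on f3.
King squares — g1: attacked by Be3; g2: attacked by Bf3; h2: attacked by Nf1.
Black has no legal moves → checkmate.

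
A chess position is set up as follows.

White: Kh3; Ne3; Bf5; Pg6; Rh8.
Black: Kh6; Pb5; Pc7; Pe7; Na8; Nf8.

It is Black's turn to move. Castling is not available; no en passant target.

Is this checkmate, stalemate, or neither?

Black to move; black king on h6.
In check: yes, from the white rook on h8.
Legal moves for Black: Kg7, Kg5, Nh7.
Black is in check but has 3 legal moves → neither.

neither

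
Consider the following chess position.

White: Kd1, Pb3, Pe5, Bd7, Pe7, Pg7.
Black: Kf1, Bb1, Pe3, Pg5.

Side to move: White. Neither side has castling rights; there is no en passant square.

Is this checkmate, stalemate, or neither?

neither

White to move; white king on d1.
In check: no.
Legal moves for White include: Be8, Bc8, Be6, Bc6, Bf5, Bb5+, Bg4, Ba4, Bh3+, Kc1, g8=Q, g8=R, g8=B, g8=N, e8=Q, e8=R, e8=B, e8=N, ... (list truncated; more exist).
White has legal moves and is not in check → neither.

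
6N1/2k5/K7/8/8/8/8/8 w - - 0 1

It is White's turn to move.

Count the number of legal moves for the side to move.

White to move; king on a6.
In check: no.
Legal moves: Ne7, Nh6, Nf6, Ka7, Kb5, Ka5.
Count: 6.

6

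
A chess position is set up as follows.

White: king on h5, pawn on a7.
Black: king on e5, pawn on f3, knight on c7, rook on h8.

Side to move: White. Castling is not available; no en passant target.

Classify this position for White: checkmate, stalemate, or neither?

neither

White to move; white king on h5.
In check: yes, from the black rook on h8.
Legal moves for White: Kg6, Kg5, Kg4.
White is in check but has 3 legal moves → neither.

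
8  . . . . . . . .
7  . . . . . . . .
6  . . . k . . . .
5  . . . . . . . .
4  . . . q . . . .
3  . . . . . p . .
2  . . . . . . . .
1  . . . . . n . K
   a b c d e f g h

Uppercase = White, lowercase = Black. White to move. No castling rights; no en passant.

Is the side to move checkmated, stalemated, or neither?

White to move; white king on h1.
In check: no.
King squares — g1: attacked by Qd4; g2: attacked by Pf3; h2: attacked by Nf1.
Legal moves for White: none.
Not in check and no legal moves → stalemate.

stalemate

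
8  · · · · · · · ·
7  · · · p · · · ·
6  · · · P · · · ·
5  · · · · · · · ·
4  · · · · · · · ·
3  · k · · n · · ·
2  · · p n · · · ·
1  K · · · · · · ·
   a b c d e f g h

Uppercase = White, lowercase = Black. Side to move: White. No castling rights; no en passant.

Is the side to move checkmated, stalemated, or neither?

White to move; white king on a1.
In check: no.
King squares — b1: attacked by Pc2; a2: attacked by Kb3; b2: attacked by Kb3.
Legal moves for White: none.
Not in check and no legal moves → stalemate.

stalemate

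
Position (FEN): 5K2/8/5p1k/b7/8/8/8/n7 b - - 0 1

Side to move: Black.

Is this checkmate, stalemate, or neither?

Black to move; black king on h6.
In check: no.
Legal moves for Black: Kh7, Kg6, Kh5, Kg5, Bd8, Bc7, Bb6, Bb4+, Bc3, Bd2, Be1, Nb3, Nc2, f5.
Black has 14 legal moves and is not in check → neither.

neither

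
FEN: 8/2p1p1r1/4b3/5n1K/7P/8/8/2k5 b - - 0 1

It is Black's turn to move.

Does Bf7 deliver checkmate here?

After Bf7: white king on h5; in check: yes, from the black bishop on f7.
King squares — g4: attacked by Rg7; h4: own pawn; g5: attacked by Rg7; g6: attacked by Bf7; h6: attacked by Nf5.
White has no legal moves → checkmate.

yes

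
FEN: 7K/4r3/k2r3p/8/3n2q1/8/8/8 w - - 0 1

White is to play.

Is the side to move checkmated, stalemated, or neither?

White to move; white king on h8.
In check: no.
King squares — g7: attacked by Qg4; h7: attacked by Re7; g8: attacked by Qg4.
Legal moves for White: none.
Not in check and no legal moves → stalemate.

stalemate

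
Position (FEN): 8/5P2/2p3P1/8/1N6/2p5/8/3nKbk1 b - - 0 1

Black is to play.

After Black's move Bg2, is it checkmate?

no

After Bg2: white king on e1; in check: no.
White is not in check, so this cannot be checkmate.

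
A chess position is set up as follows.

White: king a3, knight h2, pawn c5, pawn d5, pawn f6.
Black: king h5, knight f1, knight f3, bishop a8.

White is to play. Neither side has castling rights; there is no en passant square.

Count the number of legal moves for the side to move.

11

White to move; king on a3.
In check: no.
Legal moves: Kb4, Ka4, Kb3, Kb2, Ka2, Ng4, Nxf3, Nxf1, f7, d6, c6.
Count: 11.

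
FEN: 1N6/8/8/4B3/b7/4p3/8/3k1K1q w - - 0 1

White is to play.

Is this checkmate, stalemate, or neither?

checkmate

White to move; white king on f1.
In check: yes, from the black queen on h1.
King squares — e1: attacked by Kd1; g1: attacked by Qh1; e2: attacked by Kd1; f2: attacked by Pe3; g2: attacked by Qh1.
Legal moves for White: none.
In check with no legal moves → checkmate.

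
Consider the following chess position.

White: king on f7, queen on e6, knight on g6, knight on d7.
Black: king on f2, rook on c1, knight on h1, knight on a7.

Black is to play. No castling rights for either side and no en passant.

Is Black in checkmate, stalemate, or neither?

Black to move; black king on f2.
In check: no.
Legal moves for Black include: Nc8, Nc6, Nb5, Kg3, Kf3, Kg2, Kg1, Kf1, Ng3, Rc8, Rc7, Rc6, Rc5, Rc4, Rc3, Rc2, Rg1, Rf1, ... (list truncated; more exist).
Black has legal moves and is not in check → neither.

neither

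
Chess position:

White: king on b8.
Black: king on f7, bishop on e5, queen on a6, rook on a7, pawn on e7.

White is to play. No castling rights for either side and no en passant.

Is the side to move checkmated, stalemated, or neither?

checkmate

White to move; white king on b8.
In check: yes, from the black bishop on e5.
King squares — a7: attacked by Qa6; b7: attacked by Qa6; c7: attacked by Be5; a8: attacked by Ra7; c8: attacked by Qa6.
Legal moves for White: none.
In check with no legal moves → checkmate.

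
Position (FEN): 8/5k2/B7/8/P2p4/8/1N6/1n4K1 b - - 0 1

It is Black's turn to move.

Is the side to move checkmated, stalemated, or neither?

Black to move; black king on f7.
In check: no.
Legal moves for Black: Kg8, Kf8, Ke8, Kg7, Ke7, Kg6, Kf6, Ke6, Nc3, Na3, Nd2, d3.
Black has 12 legal moves and is not in check → neither.

neither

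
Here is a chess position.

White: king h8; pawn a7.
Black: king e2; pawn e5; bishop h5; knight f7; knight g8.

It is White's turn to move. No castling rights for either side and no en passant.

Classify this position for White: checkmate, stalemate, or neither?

White to move; white king on h8.
In check: yes, from the black knight on f7.
King squares — g7: available; h7: available; g8: available.
Legal moves for White: Kxg8, Kh7, Kg7.
White is in check but has 3 legal moves → neither.

neither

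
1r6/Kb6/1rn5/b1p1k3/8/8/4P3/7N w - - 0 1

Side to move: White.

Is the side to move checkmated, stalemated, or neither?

checkmate

White to move; white king on a7.
In check: yes, from the black knight on c6.
King squares — a6: attacked by Rb6; b6: attacked by Ba5; b7: attacked by Rb6; a8: attacked by Bb7; b8: attacked by Nc6.
Legal moves for White: none.
In check with no legal moves → checkmate.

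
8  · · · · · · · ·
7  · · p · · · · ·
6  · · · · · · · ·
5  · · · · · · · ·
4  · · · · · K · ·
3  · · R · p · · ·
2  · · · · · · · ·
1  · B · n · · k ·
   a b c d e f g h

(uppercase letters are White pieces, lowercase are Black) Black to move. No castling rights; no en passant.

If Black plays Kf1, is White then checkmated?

After Kf1: white king on f4; in check: no.
White is not in check, so this cannot be checkmate.

no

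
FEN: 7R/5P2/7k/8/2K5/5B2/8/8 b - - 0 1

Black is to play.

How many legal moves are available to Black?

3

Black to move; king on h6.
In check: yes, from the white rook on h8.
Legal moves: Kg7, Kg6, Kg5.
Count: 3.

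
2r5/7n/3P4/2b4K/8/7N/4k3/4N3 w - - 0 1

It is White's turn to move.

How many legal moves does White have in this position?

13

White to move; king on h5.
In check: no.
Legal moves: Kh6, Kg6, Kh4, Kg4, Ng5, Nf4+, Nf2, Ng1+, Nf3, Nd3, Ng2, Nc2, d7.
Count: 13.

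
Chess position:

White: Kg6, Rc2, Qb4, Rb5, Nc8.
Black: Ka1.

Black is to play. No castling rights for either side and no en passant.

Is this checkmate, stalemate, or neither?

Black to move; black king on a1.
In check: no.
King squares — b1: attacked by Qb4; a2: attacked by Rc2; b2: attacked by Rc2.
Legal moves for Black: none.
Not in check and no legal moves → stalemate.

stalemate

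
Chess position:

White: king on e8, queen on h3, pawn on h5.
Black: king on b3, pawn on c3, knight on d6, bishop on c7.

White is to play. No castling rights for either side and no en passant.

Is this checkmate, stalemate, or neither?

neither

White to move; white king on e8.
In check: yes, from the black knight on d6.
King squares — d7: available; e7: available; f7: attacked by Nd6; d8: attacked by Bc7; f8: available.
Legal moves for White: Kf8, Ke7, Kd7.
White is in check but has 3 legal moves → neither.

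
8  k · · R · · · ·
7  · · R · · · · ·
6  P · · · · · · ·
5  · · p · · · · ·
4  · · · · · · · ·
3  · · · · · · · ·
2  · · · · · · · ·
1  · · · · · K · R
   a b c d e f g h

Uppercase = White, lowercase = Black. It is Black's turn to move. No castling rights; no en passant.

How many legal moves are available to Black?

0

Black to move; king on a8.
In check: yes, from the white rook on d8.
Legal moves: none.
Count: 0.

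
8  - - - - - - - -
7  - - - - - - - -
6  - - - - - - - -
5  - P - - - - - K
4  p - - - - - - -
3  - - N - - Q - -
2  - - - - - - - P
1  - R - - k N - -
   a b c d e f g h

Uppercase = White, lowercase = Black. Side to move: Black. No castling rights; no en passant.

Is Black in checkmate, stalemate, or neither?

checkmate

Black to move; black king on e1.
In check: yes, from the white rook on b1.
King squares — d1: attacked by Rb1; f1: attacked by Rb1; d2: attacked by Nf1; e2: attacked by Nc3; f2: attacked by Qf3.
Legal moves for Black: none.
In check with no legal moves → checkmate.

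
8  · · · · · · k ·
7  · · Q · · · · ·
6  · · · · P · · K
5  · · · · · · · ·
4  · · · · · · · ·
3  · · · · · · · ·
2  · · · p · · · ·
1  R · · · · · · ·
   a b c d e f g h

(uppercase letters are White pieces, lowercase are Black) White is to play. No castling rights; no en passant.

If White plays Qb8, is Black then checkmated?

yes

After Qb8: black king on g8; in check: yes, from the white queen on b8.
King squares — f7: attacked by Pe6; g7: attacked by Kh6; h7: attacked by Kh6; f8: attacked by Qb8; h8: attacked by Qb8.
Black has no legal moves → checkmate.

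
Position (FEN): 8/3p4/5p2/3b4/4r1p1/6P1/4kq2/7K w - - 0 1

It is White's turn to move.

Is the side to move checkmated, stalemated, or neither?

White to move; white king on h1.
In check: no.
King squares — g1: attacked by Qf2; g2: attacked by Qf2; h2: attacked by Qf2.
Legal moves for White: none.
Not in check and no legal moves → stalemate.

stalemate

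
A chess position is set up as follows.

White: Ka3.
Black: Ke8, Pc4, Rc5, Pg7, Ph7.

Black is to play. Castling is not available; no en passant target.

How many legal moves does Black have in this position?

Black to move; king on e8.
In check: no.
Legal moves: Kf8, Kd8, Kf7, Ke7, Kd7, Rc8, Rc7, Rc6, Rh5, Rg5, Rf5, Re5, Rd5, Rb5, Ra5+, h6, g6, c3, h5, g5.
Count: 20.

20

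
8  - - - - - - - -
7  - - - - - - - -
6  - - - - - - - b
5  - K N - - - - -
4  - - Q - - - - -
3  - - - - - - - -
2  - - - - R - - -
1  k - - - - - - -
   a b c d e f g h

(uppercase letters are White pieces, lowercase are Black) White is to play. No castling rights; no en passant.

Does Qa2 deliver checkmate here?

yes

After Qa2: black king on a1; in check: yes, from the white queen on a2.
King squares — b1: attacked by Qa2; a2: attacked by Re2; b2: attacked by Qa2.
Black has no legal moves → checkmate.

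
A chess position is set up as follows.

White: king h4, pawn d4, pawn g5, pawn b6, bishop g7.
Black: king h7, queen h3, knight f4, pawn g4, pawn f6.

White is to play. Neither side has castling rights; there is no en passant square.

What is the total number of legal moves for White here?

White to move; king on h4.
In check: yes, from the black queen on h3.
Legal moves: none.
Count: 0.

0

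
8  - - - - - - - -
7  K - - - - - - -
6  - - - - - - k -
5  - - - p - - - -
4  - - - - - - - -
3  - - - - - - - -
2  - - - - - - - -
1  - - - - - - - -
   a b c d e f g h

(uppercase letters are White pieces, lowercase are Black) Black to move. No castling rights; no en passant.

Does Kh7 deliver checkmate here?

no

After Kh7: white king on a7; in check: no.
White is not in check, so this cannot be checkmate.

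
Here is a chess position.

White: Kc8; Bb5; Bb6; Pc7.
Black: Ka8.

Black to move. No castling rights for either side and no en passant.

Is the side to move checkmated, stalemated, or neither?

stalemate

Black to move; black king on a8.
In check: no.
King squares — a7: attacked by Bb6; b7: attacked by Kc8; b8: attacked by Pc7.
Legal moves for Black: none.
Not in check and no legal moves → stalemate.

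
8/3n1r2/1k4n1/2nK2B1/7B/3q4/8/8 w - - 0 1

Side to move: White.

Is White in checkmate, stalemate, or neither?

White to move; white king on d5.
In check: yes, from the black queen on d3.
King squares — c4: attacked by Qd3; d4: attacked by Qd3; e4: attacked by Qd3; c5: attacked by Kb6; e5: attacked by Ng6; c6: attacked by Kb6; d6: attacked by Qd3; e6: attacked by Nc5.
Legal moves for White: none.
In check with no legal moves → checkmate.

checkmate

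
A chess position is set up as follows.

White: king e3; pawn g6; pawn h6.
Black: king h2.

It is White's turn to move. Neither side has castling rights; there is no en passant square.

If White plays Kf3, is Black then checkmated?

no

After Kf3: black king on h2; in check: no.
Black is not in check, so this cannot be checkmate.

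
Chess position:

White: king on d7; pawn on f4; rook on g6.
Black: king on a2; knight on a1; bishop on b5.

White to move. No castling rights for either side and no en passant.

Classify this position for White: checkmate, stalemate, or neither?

neither

White to move; white king on d7.
In check: yes, from the black bishop on b5.
Legal moves for White: Kd8, Kc8, Ke7, Kc7, Ke6, Kd6, Rc6.
White is in check but has 7 legal moves → neither.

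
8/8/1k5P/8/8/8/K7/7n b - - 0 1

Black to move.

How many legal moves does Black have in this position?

Black to move; king on b6.
In check: no.
Legal moves: Kc7, Kb7, Ka7, Kc6, Ka6, Kc5, Kb5, Ka5, Ng3, Nf2.
Count: 10.

10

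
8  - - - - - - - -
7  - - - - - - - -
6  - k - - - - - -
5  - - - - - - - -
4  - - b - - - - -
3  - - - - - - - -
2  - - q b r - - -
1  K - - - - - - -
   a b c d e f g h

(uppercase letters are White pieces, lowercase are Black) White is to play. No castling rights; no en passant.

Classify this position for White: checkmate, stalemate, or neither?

White to move; white king on a1.
In check: no.
King squares — b1: attacked by Qc2; a2: attacked by Qc2; b2: attacked by Qc2.
Legal moves for White: none.
Not in check and no legal moves → stalemate.

stalemate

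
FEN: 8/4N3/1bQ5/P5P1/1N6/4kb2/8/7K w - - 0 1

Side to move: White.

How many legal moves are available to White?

3

White to move; king on h1.
In check: yes, from the black bishop on f3.
Legal moves: Kh2, Kg1, Qxf3+.
Count: 3.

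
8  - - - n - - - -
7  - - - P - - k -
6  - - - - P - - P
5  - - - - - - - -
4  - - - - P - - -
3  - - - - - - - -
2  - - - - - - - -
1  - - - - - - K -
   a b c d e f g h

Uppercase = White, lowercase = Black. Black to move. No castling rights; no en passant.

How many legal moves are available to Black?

7

Black to move; king on g7.
In check: yes, from the white pawn on h6.
Legal moves: Kh8, Kg8, Kf8, Kh7, Kxh6, Kg6, Kf6.
Count: 7.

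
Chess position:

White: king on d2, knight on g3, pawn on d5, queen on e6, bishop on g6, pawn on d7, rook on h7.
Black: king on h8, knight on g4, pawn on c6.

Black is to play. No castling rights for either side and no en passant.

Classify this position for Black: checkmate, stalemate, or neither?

Black to move; black king on h8.
In check: yes, from the white rook on h7.
King squares — g7: attacked by Rh7; h7: attacked by Bg6; g8: attacked by Qe6.
Legal moves for Black: none.
In check with no legal moves → checkmate.

checkmate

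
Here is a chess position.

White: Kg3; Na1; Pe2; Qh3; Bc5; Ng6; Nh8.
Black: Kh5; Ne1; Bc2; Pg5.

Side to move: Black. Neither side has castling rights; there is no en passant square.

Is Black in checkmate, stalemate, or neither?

checkmate

Black to move; black king on h5.
In check: yes, from the white queen on h3.
King squares — g4: attacked by Kg3; h4: attacked by Kg3; g5: own pawn; g6: attacked by Nh8; h6: attacked by Qh3.
Legal moves for Black: none.
In check with no legal moves → checkmate.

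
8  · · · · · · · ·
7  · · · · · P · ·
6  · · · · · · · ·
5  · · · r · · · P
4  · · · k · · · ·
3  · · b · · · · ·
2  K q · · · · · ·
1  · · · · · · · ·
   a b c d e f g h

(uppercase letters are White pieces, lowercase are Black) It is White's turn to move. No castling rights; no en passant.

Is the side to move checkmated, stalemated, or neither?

White to move; white king on a2.
In check: yes, from the black queen on b2.
King squares — a1: attacked by Qb2; b1: attacked by Qb2; b2: attacked by Bc3; a3: attacked by Qb2; b3: attacked by Qb2.
Legal moves for White: none.
In check with no legal moves → checkmate.

checkmate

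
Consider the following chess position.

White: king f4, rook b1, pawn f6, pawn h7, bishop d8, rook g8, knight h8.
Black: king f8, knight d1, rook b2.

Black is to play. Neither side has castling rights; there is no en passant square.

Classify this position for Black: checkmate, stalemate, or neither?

checkmate

Black to move; black king on f8.
In check: yes, from the white rook on g8.
King squares — e7: attacked by Pf6; f7: attacked by Nh8; g7: attacked by Pf6; e8: attacked by Rg8; g8: attacked by Ph7.
Legal moves for Black: none.
In check with no legal moves → checkmate.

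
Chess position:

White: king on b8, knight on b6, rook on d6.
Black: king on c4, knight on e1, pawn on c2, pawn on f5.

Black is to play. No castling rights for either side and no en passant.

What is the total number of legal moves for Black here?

Black to move; king on c4.
In check: yes, from the white knight on b6.
Legal moves: Kc5, Kb5, Kb4, Kc3, Kb3.
Count: 5.

5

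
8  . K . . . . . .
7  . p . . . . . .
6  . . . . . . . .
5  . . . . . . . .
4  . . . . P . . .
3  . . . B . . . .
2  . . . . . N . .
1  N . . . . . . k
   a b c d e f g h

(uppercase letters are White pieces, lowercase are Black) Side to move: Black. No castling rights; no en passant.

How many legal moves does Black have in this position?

3

Black to move; king on h1.
In check: yes, from the white knight on f2.
Legal moves: Kh2, Kg2, Kg1.
Count: 3.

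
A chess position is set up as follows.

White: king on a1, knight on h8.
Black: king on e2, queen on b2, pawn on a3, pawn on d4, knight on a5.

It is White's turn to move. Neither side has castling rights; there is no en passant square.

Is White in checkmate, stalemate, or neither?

White to move; white king on a1.
In check: yes, from the black queen on b2.
King squares — b1: attacked by Qb2; a2: attacked by Qb2; b2: attacked by Pa3.
Legal moves for White: none.
In check with no legal moves → checkmate.

checkmate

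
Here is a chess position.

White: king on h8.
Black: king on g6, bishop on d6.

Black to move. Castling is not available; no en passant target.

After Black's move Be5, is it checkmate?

After Be5: white king on h8; in check: yes, from the black bishop on e5.
White has 1 legal reply: Kg8.
In check but a legal move exists → not checkmate.

no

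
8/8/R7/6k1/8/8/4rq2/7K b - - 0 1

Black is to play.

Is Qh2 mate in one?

yes

After Qh2: white king on h1; in check: yes, from the black queen on h2.
King squares — g1: attacked by Qh2; g2: attacked by Re2; h2: attacked by Re2.
White has no legal moves → checkmate.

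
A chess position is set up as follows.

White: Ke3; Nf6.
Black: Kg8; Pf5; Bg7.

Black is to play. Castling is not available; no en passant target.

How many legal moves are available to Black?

4

Black to move; king on g8.
In check: yes, from the white knight on f6.
Legal moves: Kh8, Kf8, Kf7, Bxf6.
Count: 4.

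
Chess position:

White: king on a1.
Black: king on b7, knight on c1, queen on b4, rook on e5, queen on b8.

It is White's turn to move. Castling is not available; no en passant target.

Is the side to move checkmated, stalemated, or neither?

stalemate

White to move; white king on a1.
In check: no.
King squares — b1: attacked by Qb4; a2: attacked by Nc1; b2: attacked by Qb4.
Legal moves for White: none.
Not in check and no legal moves → stalemate.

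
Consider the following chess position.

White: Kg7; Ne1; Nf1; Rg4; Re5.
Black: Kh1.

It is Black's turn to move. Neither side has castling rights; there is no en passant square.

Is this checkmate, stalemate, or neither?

stalemate

Black to move; black king on h1.
In check: no.
King squares — g1: attacked by Rg4; g2: attacked by Ne1; h2: attacked by Nf1.
Legal moves for Black: none.
Not in check and no legal moves → stalemate.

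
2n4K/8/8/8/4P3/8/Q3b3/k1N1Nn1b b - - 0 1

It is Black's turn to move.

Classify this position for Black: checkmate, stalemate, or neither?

Black to move; black king on a1.
In check: yes, from the white queen on a2.
King squares — b1: attacked by Qa2; a2: attacked by Nc1; b2: attacked by Qa2.
Legal moves for Black: none.
In check with no legal moves → checkmate.

checkmate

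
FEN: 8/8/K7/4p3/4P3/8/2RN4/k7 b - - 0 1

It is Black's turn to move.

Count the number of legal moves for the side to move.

Black to move; king on a1.
In check: no.
Legal moves: none.
Count: 0.

0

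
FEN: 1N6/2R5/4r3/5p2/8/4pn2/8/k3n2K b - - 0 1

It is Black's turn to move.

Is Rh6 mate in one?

yes

After Rh6: white king on h1; in check: yes, from the black rook on h6.
King squares — g1: attacked by Nf3; g2: attacked by Ne1; h2: attacked by Nf3.
White has no legal moves → checkmate.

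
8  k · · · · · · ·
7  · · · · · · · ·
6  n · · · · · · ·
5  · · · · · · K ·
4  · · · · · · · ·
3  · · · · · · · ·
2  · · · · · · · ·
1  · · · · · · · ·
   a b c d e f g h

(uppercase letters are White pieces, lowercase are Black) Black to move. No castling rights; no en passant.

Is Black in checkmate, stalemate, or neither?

neither

Black to move; black king on a8.
In check: no.
Legal moves for Black: Kb8, Kb7, Ka7, Nb8, Nc7, Nc5, Nb4.
Black has 7 legal moves and is not in check → neither.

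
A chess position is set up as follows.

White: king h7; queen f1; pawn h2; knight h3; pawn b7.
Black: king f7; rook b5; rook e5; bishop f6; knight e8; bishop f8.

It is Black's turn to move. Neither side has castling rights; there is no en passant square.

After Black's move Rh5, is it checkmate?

After Rh5: white king on h7; in check: yes, from the black rook on h5.
King squares — g6: attacked by Kf7; h6: attacked by Rh5; g7: attacked by Bf6; g8: attacked by Kf7; h8: attacked by Rh5.
White has no legal moves → checkmate.

yes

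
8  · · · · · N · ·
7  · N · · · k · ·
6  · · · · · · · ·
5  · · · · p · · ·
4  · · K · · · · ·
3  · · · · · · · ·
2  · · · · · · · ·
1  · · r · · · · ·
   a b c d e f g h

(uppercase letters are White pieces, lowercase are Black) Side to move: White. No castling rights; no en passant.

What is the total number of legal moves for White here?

5

White to move; king on c4.
In check: yes, from the black rook on c1.
Legal moves: Kd5, Kb5, Kb4, Kd3, Kb3.
Count: 5.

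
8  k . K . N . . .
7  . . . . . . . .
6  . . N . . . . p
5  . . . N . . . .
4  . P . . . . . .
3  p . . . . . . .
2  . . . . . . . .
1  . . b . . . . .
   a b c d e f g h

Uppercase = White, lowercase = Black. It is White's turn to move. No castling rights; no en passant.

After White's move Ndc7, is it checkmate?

After Ndc7: black king on a8; in check: yes, from the white knight on c7.
King squares — a7: attacked by Nc6; b7: attacked by Kc8; b8: attacked by Nc6.
Black has no legal moves → checkmate.

yes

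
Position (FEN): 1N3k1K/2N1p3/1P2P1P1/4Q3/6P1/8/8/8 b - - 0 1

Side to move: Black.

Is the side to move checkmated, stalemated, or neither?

Black to move; black king on f8.
In check: no.
King squares — e7: own pawn; f7: attacked by Pe6; g7: attacked by Qe5; e8: attacked by Nc7; g8: attacked by Kh8.
Legal moves for Black: none.
Not in check and no legal moves → stalemate.

stalemate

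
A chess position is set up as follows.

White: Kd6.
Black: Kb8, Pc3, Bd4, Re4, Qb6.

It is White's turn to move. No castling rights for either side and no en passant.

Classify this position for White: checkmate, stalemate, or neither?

neither

White to move; white king on d6.
In check: yes, from the black queen on b6.
King squares — c5: attacked by Bd4; d5: available; e5: attacked by Bd4; c6: attacked by Qb6; e6: attacked by Re4; c7: attacked by Qb6; d7: available; e7: attacked by Re4.
Legal moves for White: Kd7, Kd5.
White is in check but has 2 legal moves → neither.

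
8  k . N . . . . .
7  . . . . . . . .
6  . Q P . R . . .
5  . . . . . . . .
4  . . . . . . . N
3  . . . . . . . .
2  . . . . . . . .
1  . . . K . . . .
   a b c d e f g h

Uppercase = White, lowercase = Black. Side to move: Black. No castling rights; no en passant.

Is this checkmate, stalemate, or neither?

Black to move; black king on a8.
In check: no.
King squares — a7: attacked by Qb6; b7: attacked by Qb6; b8: attacked by Qb6.
Legal moves for Black: none.
Not in check and no legal moves → stalemate.

stalemate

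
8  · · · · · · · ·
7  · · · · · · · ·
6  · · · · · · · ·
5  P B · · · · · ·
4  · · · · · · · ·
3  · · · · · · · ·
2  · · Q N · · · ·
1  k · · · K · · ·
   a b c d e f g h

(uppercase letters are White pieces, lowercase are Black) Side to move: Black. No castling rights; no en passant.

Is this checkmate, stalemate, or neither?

Black to move; black king on a1.
In check: no.
King squares — b1: attacked by Qc2; a2: attacked by Qc2; b2: attacked by Qc2.
Legal moves for Black: none.
Not in check and no legal moves → stalemate.

stalemate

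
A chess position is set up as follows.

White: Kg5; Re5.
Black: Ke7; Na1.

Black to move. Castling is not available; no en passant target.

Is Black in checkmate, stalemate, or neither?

Black to move; black king on e7.
In check: yes, from the white rook on e5.
Legal moves for Black: Kf8, Kd8, Kf7, Kd7, Kd6.
Black is in check but has 5 legal moves → neither.

neither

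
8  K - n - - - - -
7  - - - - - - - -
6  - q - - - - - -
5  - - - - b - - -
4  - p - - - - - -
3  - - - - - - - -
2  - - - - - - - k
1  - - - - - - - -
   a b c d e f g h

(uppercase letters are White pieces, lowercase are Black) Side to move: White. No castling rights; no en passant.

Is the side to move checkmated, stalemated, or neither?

stalemate

White to move; white king on a8.
In check: no.
King squares — a7: attacked by Qb6; b7: attacked by Qb6; b8: attacked by Be5.
Legal moves for White: none.
Not in check and no legal moves → stalemate.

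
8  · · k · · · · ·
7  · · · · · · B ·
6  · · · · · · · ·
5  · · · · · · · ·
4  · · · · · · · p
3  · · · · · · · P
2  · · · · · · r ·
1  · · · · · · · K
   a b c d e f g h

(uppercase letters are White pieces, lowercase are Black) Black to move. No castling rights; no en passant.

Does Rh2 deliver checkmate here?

After Rh2: white king on h1; in check: yes, from the black rook on h2.
White has 2 legal replies: Kxh2, Kg1.
In check but a legal move exists → not checkmate.

no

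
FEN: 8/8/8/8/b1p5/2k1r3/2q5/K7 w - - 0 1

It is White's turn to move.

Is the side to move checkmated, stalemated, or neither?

White to move; white king on a1.
In check: no.
King squares — b1: attacked by Qc2; a2: attacked by Qc2; b2: attacked by Qc2.
Legal moves for White: none.
Not in check and no legal moves → stalemate.

stalemate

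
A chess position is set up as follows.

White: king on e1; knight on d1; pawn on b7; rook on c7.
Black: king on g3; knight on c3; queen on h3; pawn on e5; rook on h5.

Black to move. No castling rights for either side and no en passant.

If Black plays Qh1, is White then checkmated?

After Qh1: white king on e1; in check: yes, from the black queen on h1.
White has 1 legal reply: Kd2.
In check but a legal move exists → not checkmate.

no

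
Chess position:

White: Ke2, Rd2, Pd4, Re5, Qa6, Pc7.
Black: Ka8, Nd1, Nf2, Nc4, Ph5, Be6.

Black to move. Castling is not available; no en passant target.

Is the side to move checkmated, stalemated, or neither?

Black to move; black king on a8.
In check: yes, from the white queen on a6.
King squares — a7: attacked by Qa6; b7: attacked by Qa6; b8: attacked by Pc7.
Legal moves for Black: none.
In check with no legal moves → checkmate.

checkmate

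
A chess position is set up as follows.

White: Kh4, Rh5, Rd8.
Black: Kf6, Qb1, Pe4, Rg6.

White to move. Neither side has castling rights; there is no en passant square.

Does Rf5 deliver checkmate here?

no

After Rf5: black king on f6; in check: yes, from the white rook on f5.
Black has 4 legal replies: Kg7, Ke7, Ke6, Kxf5.
In check but a legal move exists → not checkmate.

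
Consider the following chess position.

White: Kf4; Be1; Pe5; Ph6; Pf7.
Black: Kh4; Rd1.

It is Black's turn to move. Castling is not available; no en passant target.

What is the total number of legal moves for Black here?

3

Black to move; king on h4.
In check: yes, from the white bishop on e1.
Legal moves: Kh5, Kh3, Rxe1.
Count: 3.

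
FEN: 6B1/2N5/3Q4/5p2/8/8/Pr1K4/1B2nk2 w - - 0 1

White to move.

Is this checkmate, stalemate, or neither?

White to move; white king on d2.
In check: yes, from the black rook on b2.
Legal moves for White: Ke3, Kc3, Kd1, Kc1, Bc2.
White is in check but has 5 legal moves → neither.

neither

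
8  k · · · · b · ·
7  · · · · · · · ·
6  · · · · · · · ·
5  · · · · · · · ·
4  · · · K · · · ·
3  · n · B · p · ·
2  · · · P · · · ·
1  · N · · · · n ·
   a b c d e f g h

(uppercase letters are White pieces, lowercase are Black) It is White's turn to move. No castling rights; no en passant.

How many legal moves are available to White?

6

White to move; king on d4.
In check: yes, from the black knight on b3.
Legal moves: Ke5, Kd5, Ke4, Kc4, Ke3, Kc3.
Count: 6.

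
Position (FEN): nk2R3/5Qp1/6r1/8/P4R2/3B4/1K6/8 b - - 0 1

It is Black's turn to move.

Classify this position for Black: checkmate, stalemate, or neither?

checkmate

Black to move; black king on b8.
In check: yes, from the white rook on e8.
King squares — a7: attacked by Qf7; b7: attacked by Qf7; c7: attacked by Qf7; a8: own knight; c8: attacked by Re8.
Legal moves for Black: none.
In check with no legal moves → checkmate.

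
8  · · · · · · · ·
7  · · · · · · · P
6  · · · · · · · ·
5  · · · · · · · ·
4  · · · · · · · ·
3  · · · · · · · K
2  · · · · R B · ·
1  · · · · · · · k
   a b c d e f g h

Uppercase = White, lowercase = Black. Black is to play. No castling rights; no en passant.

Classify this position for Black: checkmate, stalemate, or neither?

Black to move; black king on h1.
In check: no.
King squares — g1: attacked by Bf2; g2: attacked by Kh3; h2: attacked by Kh3.
Legal moves for Black: none.
Not in check and no legal moves → stalemate.

stalemate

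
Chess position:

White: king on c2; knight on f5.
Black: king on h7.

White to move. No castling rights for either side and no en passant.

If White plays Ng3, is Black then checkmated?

After Ng3: black king on h7; in check: no.
Black is not in check, so this cannot be checkmate.

no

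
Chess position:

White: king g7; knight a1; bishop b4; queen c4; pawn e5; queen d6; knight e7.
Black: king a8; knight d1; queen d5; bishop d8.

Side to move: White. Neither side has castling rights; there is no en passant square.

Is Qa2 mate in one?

After Qa2: black king on a8; in check: yes, from the white queen on a2.
Black has 4 legal replies: Kb7, Ba5, Qa5, Qxa2.
In check but a legal move exists → not checkmate.

no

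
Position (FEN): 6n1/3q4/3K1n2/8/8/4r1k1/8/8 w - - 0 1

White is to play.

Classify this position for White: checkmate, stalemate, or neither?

neither

White to move; white king on d6.
In check: yes, from the black queen on d7.
Legal moves for White: Kc5.
White is in check but has 1 legal move → neither.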